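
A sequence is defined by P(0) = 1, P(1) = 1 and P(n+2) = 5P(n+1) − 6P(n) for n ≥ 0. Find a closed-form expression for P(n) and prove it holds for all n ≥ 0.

Claim: P(n) = 2·2^n − 3^n.

Base cases: P(0) = 1 and 2·2^0 − 3^0 = 1; P(1) = 1 and 2·2^1 − 3^1 = 1.
Assume P(i) = 2·2^i − 3^i for all 0 ≤ i ≤ j, where j ≥ 1.
Then P(j+1) = 5P(j) − 6P(j−1) = 5·(2·2^j − 3^j) − 6·(2·2^{j−1} − 3^{j−1}) = 2·(5·2 − 6)2^{j−1} − (5·3 − 6)3^{j−1} = 8·2^{j−1} − 9·3^{j−1} = 2·2^{j+1} − 3^{j+1}.
This completes the inductive step, so P(n) = 2·2^n − 3^n for all n ≥ 0.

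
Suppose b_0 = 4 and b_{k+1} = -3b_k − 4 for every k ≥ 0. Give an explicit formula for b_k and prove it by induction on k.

Claim: b_k = 5·(-3)^k − 1.

Base case: b_0 = 4, and 5·(-3)^0 − 1 = 5 − 1 = 4.
Assume b_r = 5·(-3)^r − 1 for some r ≥ 0.
Then b_{r+1} = -3b_r − 4 = -3·(5·(-3)^r − 1) − 4 = -15·(-3)^r + 3 − 4 = 5·(-3)^{r+1} − 1.
Hence b_k = 5·(-3)^k − 1 for every k ≥ 0, by induction.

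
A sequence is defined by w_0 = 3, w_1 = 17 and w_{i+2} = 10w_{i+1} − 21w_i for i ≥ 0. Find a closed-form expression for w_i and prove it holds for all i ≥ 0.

Claim: w_i = 2·7^i + 3^i.

Base cases: w_0 = 3 and 2·7^0 + 3^0 = 3; w_1 = 17 and 2·7^1 + 3^1 = 17.
Assume w_t = 2·7^t + 3^t for all 0 ≤ t ≤ j, where j ≥ 1.
Then w_{j+1} = 10w_j − 21w_{j−1} = 10·(2·7^j + 3^j) − 21·(2·7^{j−1} + 3^{j−1}) = 2·(10·7 − 21)7^{j−1} + (10·3 − 21)3^{j−1} = 98·7^{j−1} + 9·3^{j−1} = 2·7^{j+1} + 3^{j+1}.
Hence w_i = 2·7^i + 3^i for every i ≥ 0, by strong induction.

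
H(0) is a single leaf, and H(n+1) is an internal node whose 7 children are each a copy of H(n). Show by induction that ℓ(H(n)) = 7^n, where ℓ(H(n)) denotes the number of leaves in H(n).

Base case: ℓ(H(0)) = 1, and 7^0 = 1.
Assume ℓ(H(j)) = 7^j.
Then ℓ(H(j+1)) = 7·ℓ(H(j)) = 7·7^j = 7^{j+1}.
Hence ℓ(H(n)) = 7^n for every n ≥ 0, by induction.

ℓ(H(n)) = 7^n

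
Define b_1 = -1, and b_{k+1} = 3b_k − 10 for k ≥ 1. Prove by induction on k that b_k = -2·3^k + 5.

Base case: b_1 = -1, and -2·3^1 + 5 = -6 + 5 = -1.
Assume b_r = -2·3^r + 5 for some r ≥ 1.
Then b_{r+1} = 3b_r − 10 = 3·(-2·3^r + 5) − 10 = -6·3^r + 15 − 10 = -2·3^{r+1} + 5.
This completes the inductive step, so b_k = -2·3^k + 5 for all k ≥ 1.

b_k = -2·3^k + 5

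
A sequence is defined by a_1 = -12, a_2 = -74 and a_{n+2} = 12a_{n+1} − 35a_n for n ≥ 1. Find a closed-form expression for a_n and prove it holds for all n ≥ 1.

Claim: a_n = -7^n − 5^n.

Base cases: a_1 = -12 and -7^1 − 5^1 = -12; a_2 = -74 and -7^2 − 5^2 = -74.
Assume a_j = -7^j − 5^j for all 1 ≤ j ≤ r, where r ≥ 2.
Then a_{r+1} = 12a_r − 35a_{r−1} = 12·(-7^r − 5^r) − 35·(-7^{r−1} − 5^{r−1}) = -(12·7 − 35)7^{r−1} − (12·5 − 35)5^{r−1} = -49·7^{r−1} − 25·5^{r−1} = -7^{r+1} − 5^{r+1}.
This completes the inductive step, so a_n = -7^n − 5^n for all n ≥ 1.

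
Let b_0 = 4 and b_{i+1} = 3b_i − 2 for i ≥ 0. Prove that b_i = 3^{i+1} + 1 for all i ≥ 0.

Base case: b_0 = 4, and 3^{0+1} + 1 = 3 + 1 = 4.
Assume b_j = 3^{j+1} + 1 for some j ≥ 0.
Then b_{j+1} = 3b_j − 2 = 3·(3^{j+1} + 1) − 2 = 3^{j+2} + 3 − 2 = 3^{j+2} + 1.
So the formula holds for j+1, and by induction b_i = 3^{i+1} + 1 for all i ≥ 0.

b_i = 3^{i+1} + 1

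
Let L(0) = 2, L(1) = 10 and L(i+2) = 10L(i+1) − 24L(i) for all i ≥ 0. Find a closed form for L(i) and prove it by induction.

Claim: L(i) = 6^i + 4^i.

Base cases: L(0) = 2 and 6^0 + 4^0 = 2; L(1) = 10 and 6^1 + 4^1 = 10.
Assume L(j) = 6^j + 4^j for all 0 ≤ j ≤ r, where r ≥ 1.
Then L(r+1) = 10L(r) − 24L(r−1) = 10·(6^r + 4^r) − 24·(6^{r−1} + 4^{r−1}) = (10·6 − 24)6^{r−1} + (10·4 − 24)4^{r−1} = 36·6^{r−1} + 16·4^{r−1} = 6^{r+1} + 4^{r+1}.
By strong induction, L(i) = 6^i + 4^i for all i ≥ 0.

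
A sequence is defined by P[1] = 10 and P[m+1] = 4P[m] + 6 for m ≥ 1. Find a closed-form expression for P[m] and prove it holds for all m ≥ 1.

Claim: P[m] = 3·4^m − 2.

Base case: P[1] = 10, and 3·4^1 − 2 = 12 − 2 = 10.
Assume P[k] = 3·4^k − 2 for some k ≥ 1.
Then P[k+1] = 4P[k] + 6 = 4·(3·4^k − 2) + 6 = 12·4^k − 8 + 6 = 3·4^{k+1} − 2.
Hence P[m] = 3·4^m − 2 for every m ≥ 1, by induction.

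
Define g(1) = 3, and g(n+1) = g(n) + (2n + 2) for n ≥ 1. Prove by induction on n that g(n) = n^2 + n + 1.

Base case: g(1) = 3, and 1^2 + 1 + 1 = 3.
Assume g(k) = k^2 + k + 1.
Then g(k+1) = g(k) + (2k + 2) = (k^2 + k + 1) + (2k + 2) = k^2 + 3k + 3,
and (k+1)^2 + (k+1) + 1 = k^2 + 3k + 3.
By induction, g(n) = n^2 + n + 1 for all n ≥ 1.

g(n) = n^2 + n + 1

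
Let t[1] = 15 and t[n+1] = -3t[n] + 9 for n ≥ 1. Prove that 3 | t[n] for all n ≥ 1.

Base case: t[1] = 15 = 3·5, so 3 | t[1].
Assume 3 | t[m], so t[m] = 3s for some integer s.
Then t[m+1] = -3t[m] + 9 = -3·(3s) + 9 = 3(-3s + 3), so 3 | t[m+1].
By induction, 3 | t[n] for all n ≥ 1.

3 | t[n]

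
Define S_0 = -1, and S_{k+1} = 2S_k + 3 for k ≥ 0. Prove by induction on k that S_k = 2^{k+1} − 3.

Base case: S_0 = -1, and 2^{0+1} − 3 = 2 − 3 = -1.
Assume S_r = 2^{r+1} − 3 for some r ≥ 0.
Then S_{r+1} = 2S_r + 3 = 2·(2^{r+1} − 3) + 3 = 2^{r+2} − 6 + 3 = 2^{r+2} − 3.
So the formula holds for r+1, and by induction S_k = 2^{k+1} − 3 for all k ≥ 0.

S_k = 2^{k+1} − 3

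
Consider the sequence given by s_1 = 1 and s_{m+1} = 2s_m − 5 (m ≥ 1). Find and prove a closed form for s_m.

Claim: s_m = -2^{m+1} + 5.

Base case: s_1 = 1, and -2^{1+1} + 5 = -4 + 5 = 1.
Assume s_j = -2^{j+1} + 5 for some j ≥ 1.
Then s_{j+1} = 2s_j − 5 = 2·(-2^{j+1} + 5) − 5 = -2^{j+2} + 10 − 5 = -2^{j+2} + 5.
So the formula holds for j+1, and by induction s_m = -2^{m+1} + 5 for all m ≥ 1.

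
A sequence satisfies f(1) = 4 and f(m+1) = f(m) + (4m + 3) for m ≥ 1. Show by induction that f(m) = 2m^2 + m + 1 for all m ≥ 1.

Base case: f(1) = 4, and 2·1^2 + 1 + 1 = 4.
Assume f(k) = 2k^2 + k + 1.
Then f(k+1) = f(k) + (4k + 3) = (2k^2 + k + 1) + (4k + 3) = 2k^2 + 5k + 4,
and 2·(k+1)^2 + (k+1) + 1 = 2k^2 + 5k + 4.
By induction, f(m) = 2m^2 + m + 1 for all m ≥ 1.

f(m) = 2m^2 + m + 1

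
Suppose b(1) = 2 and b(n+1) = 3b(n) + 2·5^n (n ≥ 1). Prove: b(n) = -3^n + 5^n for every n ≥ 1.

Base case: b(1) = 2, and -3^1 + 5^1 = -3 + 5 = 2.
Assume b(m) = -3^m + 5^m for some m ≥ 1.
Then b(m+1) = 3b(m) + 2·5^m = 3·(-3^m + 5^m) + 2·5^m = -3^{m+1} + 3·5^m + 2·5^m = -3^{m+1} + 5·5^m = -3^{m+1} + 5^{m+1}.
This completes the inductive step, so b(n) = -3^n + 5^n for all n ≥ 1.

b(n) = -3^n + 5^n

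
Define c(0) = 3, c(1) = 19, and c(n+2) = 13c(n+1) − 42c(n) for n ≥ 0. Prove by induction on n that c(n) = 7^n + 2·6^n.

Base cases: c(0) = 3 and 7^0 + 2·6^0 = 3; c(1) = 19 and 7^1 + 2·6^1 = 19.
Assume c(j) = 7^j + 2·6^j for all 0 ≤ j ≤ r, where r ≥ 1.
Then c(r+1) = 13c(r) − 42c(r−1) = 13·(7^r + 2·6^r) − 42·(7^{r−1} + 2·6^{r−1}) = (13·7 − 42)7^{r−1} + 2·(13·6 − 42)6^{r−1} = 49·7^{r−1} + 72·6^{r−1} = 7^{r+1} + 2·6^{r+1}.
Hence c(n) = 7^n + 2·6^n for every n ≥ 0, by strong induction.

c(n) = 7^n + 2·6^n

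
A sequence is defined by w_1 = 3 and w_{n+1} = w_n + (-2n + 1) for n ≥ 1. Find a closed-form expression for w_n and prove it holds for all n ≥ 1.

Claim: w_n = -n^2 + 2n + 2.

Base case: w_1 = 3, and -1^2 + 2·1 + 2 = 3.
Assume w_m = -m^2 + 2m + 2.
Then w_{m+1} = w_m + (-2m + 1) = (-m^2 + 2m + 2) + (-2m + 1) = -m^2 + 3,
and -(m+1)^2 + 2·(m+1) + 2 = -m^2 + 3.
Hence w_n = -n^2 + 2n + 2 for every n ≥ 1, by induction.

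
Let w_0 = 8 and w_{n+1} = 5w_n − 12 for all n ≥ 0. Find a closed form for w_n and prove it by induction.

Claim: w_n = 5^{n+1} + 3.

Base case: w_0 = 8, and 5^{0+1} + 3 = 5 + 3 = 8.
Assume w_r = 5^{r+1} + 3 for some r ≥ 0.
Then w_{r+1} = 5w_r − 12 = 5·(5^{r+1} + 3) − 12 = 5^{r+2} + 15 − 12 = 5^{r+2} + 3.
Hence w_n = 5^{n+1} + 3 for every n ≥ 0, by induction.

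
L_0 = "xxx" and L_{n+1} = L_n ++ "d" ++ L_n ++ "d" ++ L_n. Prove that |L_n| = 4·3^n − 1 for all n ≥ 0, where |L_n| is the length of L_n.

Base case: |L_0| = 3, and 4·3^0 − 1 = 3.
Assume |L_k| = 4·3^k − 1.
Then |L_{k+1}| = 3|L_k| + 2 = 3(4·3^k − 1) + 2 = 4·3^{k+1} − 3 + 2 = 4·3^{k+1} − 1.
So the formula holds for k+1, and by induction |L_n| = 4·3^n − 1 for all n ≥ 0.

|L_n| = 4·3^n − 1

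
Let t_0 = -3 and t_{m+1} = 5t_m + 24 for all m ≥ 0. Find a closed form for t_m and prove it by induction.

Claim: t_m = 3·5^m − 6.

Base case: t_0 = -3, and 3·5^0 − 6 = 3 − 6 = -3.
Assume t_j = 3·5^j − 6 for some j ≥ 0.
Then t_{j+1} = 5t_j + 24 = 5·(3·5^j − 6) + 24 = 15·5^j − 30 + 24 = 3·5^{j+1} − 6.
Hence t_m = 3·5^m − 6 for every m ≥ 0, by induction.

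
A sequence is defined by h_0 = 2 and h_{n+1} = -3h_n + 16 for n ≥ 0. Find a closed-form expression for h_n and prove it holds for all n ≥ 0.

Claim: h_n = -2·(-3)^n + 4.

Base case: h_0 = 2, and -2·(-3)^0 + 4 = -2 + 4 = 2.
Assume h_j = -2·(-3)^j + 4 for some j ≥ 0.
Then h_{j+1} = -3h_j + 16 = -3·(-2·(-3)^j + 4) + 16 = 6·(-3)^j − 12 + 16 = -2·(-3)^{j+1} + 4.
So the formula holds for j+1, and by induction h_n = -2·(-3)^n + 4 for all n ≥ 0.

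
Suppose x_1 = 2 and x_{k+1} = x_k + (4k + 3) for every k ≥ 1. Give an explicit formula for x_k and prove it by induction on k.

Claim: x_k = 2k^2 + k − 1.

Base case: x_1 = 2, and 2·1^2 + 1 − 1 = 2.
Assume x_j = 2j^2 + j − 1.
Then x_{j+1} = x_j + (4j + 3) = (2j^2 + j − 1) + (4j + 3) = 2j^2 + 5j + 2,
and 2·(j+1)^2 + (j+1) − 1 = 2j^2 + 5j + 2.
This completes the inductive step, so x_k = 2k^2 + k − 1 for all k ≥ 1.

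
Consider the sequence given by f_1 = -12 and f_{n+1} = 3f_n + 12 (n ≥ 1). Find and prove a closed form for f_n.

Claim: f_n = -2·3^n − 6.

Base case: f_1 = -12, and -2·3^1 − 6 = -6 − 6 = -12.
Assume f_m = -2·3^m − 6 for some m ≥ 1.
Then f_{m+1} = 3f_m + 12 = 3·(-2·3^m − 6) + 12 = -6·3^m − 18 + 12 = -2·3^{m+1} − 6.
So the formula holds for m+1, and by induction f_n = -2·3^n − 6 for all n ≥ 1.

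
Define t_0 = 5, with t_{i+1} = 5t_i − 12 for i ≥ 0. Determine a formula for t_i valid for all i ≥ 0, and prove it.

Claim: t_i = 2·5^i + 3.

Base case: t_0 = 5, and 2·5^0 + 3 = 2 + 3 = 5.
Assume t_m = 2·5^m + 3 for some m ≥ 0.
Then t_{m+1} = 5t_m − 12 = 5·(2·5^m + 3) − 12 = 10·5^m + 15 − 12 = 2·5^{m+1} + 3.
This completes the inductive step, so t_i = 2·5^i + 3 for all i ≥ 0.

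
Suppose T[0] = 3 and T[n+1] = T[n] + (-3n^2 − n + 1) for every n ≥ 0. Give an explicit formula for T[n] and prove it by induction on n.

Claim: T[n] = -n^3 + n^2 + n + 3.

Base case: T[0] = 3, and -0^3 + 0^2 + 0 + 3 = 3.
Assume T[m] = -m^3 + m^2 + m + 3.
Then T[m+1] = T[m] + (-3m^2 − m + 1) = (-m^3 + m^2 + m + 3) + (-3m^2 − m + 1) = -m^3 − 2m^2 + 4,
and -(m+1)^3 + (m+1)^2 + (m+1) + 3 = -m^3 − 2m^2 + 4.
Hence T[n] = -n^3 + n^2 + n + 3 for every n ≥ 0, by induction.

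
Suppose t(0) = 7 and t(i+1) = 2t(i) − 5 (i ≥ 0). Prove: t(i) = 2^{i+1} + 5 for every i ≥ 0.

Base case: t(0) = 7, and 2^{0+1} + 5 = 2 + 5 = 7.
Assume t(r) = 2^{r+1} + 5 for some r ≥ 0.
Then t(r+1) = 2t(r) − 5 = 2·(2^{r+1} + 5) − 5 = 2^{r+2} + 10 − 5 = 2^{r+2} + 5.
Hence t(i) = 2^{i+1} + 5 for every i ≥ 0, by induction.

t(i) = 2^{i+1} + 5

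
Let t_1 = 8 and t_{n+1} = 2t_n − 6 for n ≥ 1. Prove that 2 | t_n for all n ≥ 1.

Base case: t_1 = 8 = 2·4, so 2 | t_1.
Assume 2 | t_r, so t_r = 2s for some integer s.
Then t_{r+1} = 2t_r − 6 = 2·(2s) − 6 = 2(2s − 3), so 2 | t_{r+1}.
This completes the inductive step, so 2 | t_n for all n ≥ 1.

2 | t_n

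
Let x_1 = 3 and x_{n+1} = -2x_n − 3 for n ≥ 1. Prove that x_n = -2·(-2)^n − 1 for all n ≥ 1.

Base case: x_1 = 3, and -2·(-2)^1 − 1 = 4 − 1 = 3.
Assume x_m = -2·(-2)^m − 1 for some m ≥ 1.
Then x_{m+1} = -2x_m − 3 = -2·(-2·(-2)^m − 1) − 3 = 4·(-2)^m + 2 − 3 = -2·(-2)^{m+1} − 1.
This completes the inductive step, so x_n = -2·(-2)^n − 1 for all n ≥ 1.

x_n = -2·(-2)^n − 1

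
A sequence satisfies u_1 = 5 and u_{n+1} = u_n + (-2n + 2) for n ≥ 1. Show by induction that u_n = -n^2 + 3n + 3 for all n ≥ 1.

Base case: u_1 = 5, and -1^2 + 3·1 + 3 = 5.
Assume u_k = -k^2 + 3k + 3.
Then u_{k+1} = u_k + (-2k + 2) = (-k^2 + 3k + 3) + (-2k + 2) = -k^2 + k + 5,
and -(k+1)^2 + 3·(k+1) + 3 = -k^2 + k + 5.
By induction, u_n = -n^2 + 3n + 3 for all n ≥ 1.

u_n = -n^2 + 3n + 3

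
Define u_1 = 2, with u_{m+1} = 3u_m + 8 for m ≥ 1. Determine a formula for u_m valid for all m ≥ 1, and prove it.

Claim: u_m = 2·3^m − 4.

Base case: u_1 = 2, and 2·3^1 − 4 = 6 − 4 = 2.
Assume u_j = 2·3^j − 4 for some j ≥ 1.
Then u_{j+1} = 3u_j + 8 = 3·(2·3^j − 4) + 8 = 6·3^j − 12 + 8 = 2·3^{j+1} − 4.
So the formula holds for j+1, and by induction u_m = 2·3^m − 4 for all m ≥ 1.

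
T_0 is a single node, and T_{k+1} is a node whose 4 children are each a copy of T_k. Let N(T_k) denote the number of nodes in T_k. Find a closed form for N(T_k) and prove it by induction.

Claim: N(T_k) = (4^{k+1} − 1)/3.

Base case: N(T_0) = 1, and (4^{0+1} − 1)/3 = 1.
Assume N(T_j) = (4^{j+1} − 1)/3.
Then N(T_{j+1}) = 1 + 4N(T_j) = 1 + 4·(4^{j+1} − 1)/3 = 1 + (4^{j+2} − 4)/3 = (3 + 4^{j+2} − 4)/3 = (4^{j+2} − 1)/3.
This completes the inductive step, so N(T_k) = (4^{k+1} − 1)/3 for all k ≥ 0.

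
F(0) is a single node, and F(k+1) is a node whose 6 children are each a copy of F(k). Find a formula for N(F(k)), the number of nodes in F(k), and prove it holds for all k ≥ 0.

Claim: N(F(k)) = (6^{k+1} − 1)/5.

Base case: N(F(0)) = 1, and (6^{0+1} − 1)/5 = 1.
Assume N(F(j)) = (6^{j+1} − 1)/5.
Then N(F(j+1)) = 1 + 6N(F(j)) = 1 + 6·(6^{j+1} − 1)/5 = 1 + (6^{j+2} − 6)/5 = (5 + 6^{j+2} − 6)/5 = (6^{j+2} − 1)/5.
So the formula holds for j+1, and by induction N(F(k)) = (6^{k+1} − 1)/5 for all k ≥ 0.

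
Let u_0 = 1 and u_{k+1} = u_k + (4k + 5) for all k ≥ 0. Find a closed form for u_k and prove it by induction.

Claim: u_k = 2k^2 + 3k + 1.

Base case: u_0 = 1, and 2·0^2 + 3·0 + 1 = 1.
Assume u_j = 2j^2 + 3j + 1.
Then u_{j+1} = u_j + (4j + 5) = (2j^2 + 3j + 1) + (4j + 5) = 2j^2 + 7j + 6,
and 2·(j+1)^2 + 3·(j+1) + 1 = 2j^2 + 7j + 6.
This completes the inductive step, so u_k = 2k^2 + 3k + 1 for all k ≥ 0.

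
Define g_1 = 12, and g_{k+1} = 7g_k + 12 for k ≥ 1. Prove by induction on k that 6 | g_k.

Base case: g_1 = 12 = 6·2, so 6 | g_1.
Assume 6 | g_j, so g_j = 6t for some integer t.
Then g_{j+1} = 7g_j + 12 = 7·(6t) + 12 = 6(7t + 2), so 6 | g_{j+1}.
By induction, 6 | g_k for all k ≥ 1.

6 | g_k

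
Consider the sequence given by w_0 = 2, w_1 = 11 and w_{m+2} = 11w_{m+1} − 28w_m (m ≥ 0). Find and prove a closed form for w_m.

Claim: w_m = 4^m + 7^m.

Base cases: w_0 = 2 and 4^0 + 7^0 = 2; w_1 = 11 and 4^1 + 7^1 = 11.
Assume w_i = 4^i + 7^i for all 0 ≤ i ≤ j, where j ≥ 1.
Then w_{j+1} = 11w_j − 28w_{j−1} = 11·(4^j + 7^j) − 28·(4^{j−1} + 7^{j−1}) = (11·4 − 28)4^{j−1} + (11·7 − 28)7^{j−1} = 16·4^{j−1} + 49·7^{j−1} = 4^{j+1} + 7^{j+1}.
This completes the inductive step, so w_m = 4^m + 7^m for all m ≥ 0.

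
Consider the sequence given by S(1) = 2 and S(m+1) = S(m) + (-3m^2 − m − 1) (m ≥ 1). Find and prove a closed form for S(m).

Claim: S(m) = -m^3 + m^2 − m + 3.

Base case: S(1) = 2, and -1^3 + 1^2 − 1 + 3 = 2.
Assume S(r) = -r^3 + r^2 − r + 3.
Then S(r+1) = S(r) + (-3r^2 − r − 1) = (-r^3 + r^2 − r + 3) + (-3r^2 − r − 1) = -r^3 − 2r^2 − 2r + 2,
and -(r+1)^3 + (r+1)^2 − (r+1) + 3 = -r^3 − 2r^2 − 2r + 2.
This completes the inductive step, so S(m) = -m^3 + m^2 − m + 3 for all m ≥ 1.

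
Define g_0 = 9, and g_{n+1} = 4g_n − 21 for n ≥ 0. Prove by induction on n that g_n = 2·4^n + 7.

Base case: g_0 = 9, and 2·4^0 + 7 = 2 + 7 = 9.
Assume g_r = 2·4^r + 7 for some r ≥ 0.
Then g_{r+1} = 4g_r − 21 = 4·(2·4^r + 7) − 21 = 8·4^r + 28 − 21 = 2·4^{r+1} + 7.
This completes the inductive step, so g_n = 2·4^n + 7 for all n ≥ 0.

g_n = 2·4^n + 7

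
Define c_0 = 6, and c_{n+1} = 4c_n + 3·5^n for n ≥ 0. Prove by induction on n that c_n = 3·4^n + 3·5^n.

Base case: c_0 = 6, and 3·4^0 + 3·5^0 = 3 + 3 = 6.
Assume c_j = 3·4^j + 3·5^j for some j ≥ 0.
Then c_{j+1} = 4c_j + 3·5^j = 4·(3·4^j + 3·5^j) + 3·5^j = 3·4^{j+1} + 12·5^j + 3·5^j = 3·4^{j+1} + 15·5^j = 3·4^{j+1} + 3·5^{j+1}.
By induction, c_n = 3·4^n + 3·5^n for all n ≥ 0.

c_n = 3·4^n + 3·5^n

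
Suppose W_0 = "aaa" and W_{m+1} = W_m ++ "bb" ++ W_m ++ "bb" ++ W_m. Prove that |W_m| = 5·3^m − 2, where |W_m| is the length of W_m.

Base case: |W_0| = 3, and 5·3^0 − 2 = 3.
Assume |W_k| = 5·3^k − 2.
Then |W_{k+1}| = 3|W_k| + 4 = 3(5·3^k − 2) + 4 = 5·3^{k+1} − 6 + 4 = 5·3^{k+1} − 2.
Hence |W_m| = 5·3^m − 2 for every m ≥ 0, by induction.

|W_m| = 5·3^m − 2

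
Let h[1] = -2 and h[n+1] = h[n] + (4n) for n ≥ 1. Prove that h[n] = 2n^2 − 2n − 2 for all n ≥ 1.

Base case: h[1] = -2, and 2·1^2 − 2·1 − 2 = -2.
Assume h[k] = 2k^2 − 2k − 2.
Then h[k+1] = h[k] + (4k) = (2k^2 − 2k − 2) + (4k) = 2k^2 + 2k − 2,
and 2·(k+1)^2 − 2·(k+1) − 2 = 2k^2 + 2k − 2.
Hence h[n] = 2n^2 − 2n − 2 for every n ≥ 1, by induction.

h[n] = 2n^2 − 2n − 2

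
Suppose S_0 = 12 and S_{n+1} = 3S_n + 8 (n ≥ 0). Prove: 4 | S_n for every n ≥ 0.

Base case: S_0 = 12 = 4·3, so 4 | S_0.
Assume 4 | S_j, so S_j = 4t for some integer t.
Then S_{j+1} = 3S_j + 8 = 3·(4t) + 8 = 4(3t + 2), so 4 | S_{j+1}.
By induction, 4 | S_n for all n ≥ 0.

4 | S_n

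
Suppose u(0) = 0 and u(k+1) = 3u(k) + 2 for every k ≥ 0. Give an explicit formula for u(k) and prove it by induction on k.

Claim: u(k) = 3^k − 1.

Base case: u(0) = 0, and 3^0 − 1 = 1 − 1 = 0.
Assume u(j) = 3^j − 1 for some j ≥ 0.
Then u(j+1) = 3u(j) + 2 = 3·(3^j − 1) + 2 = 3^{j+1} − 3 + 2 = 3^{j+1} − 1.
This completes the inductive step, so u(k) = 3^k − 1 for all k ≥ 0.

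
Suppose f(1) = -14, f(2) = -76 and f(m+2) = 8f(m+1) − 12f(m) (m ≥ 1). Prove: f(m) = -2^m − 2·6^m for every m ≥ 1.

Base cases: f(1) = -14 and -2^1 − 2·6^1 = -14; f(2) = -76 and -2^2 − 2·6^2 = -76.
Assume f(j) = -2^j − 2·6^j for all 1 ≤ j ≤ k, where k ≥ 2.
Then f(k+1) = 8f(k) − 12f(k−1) = 8·(-2^k − 2·6^k) − 12·(-2^{k−1} − 2·6^{k−1}) = -(8·2 − 12)2^{k−1} − 2·(8·6 − 12)6^{k−1} = -4·2^{k−1} − 72·6^{k−1} = -2^{k+1} − 2·6^{k+1}.
This completes the inductive step, so f(m) = -2^m − 2·6^m for all m ≥ 1.

f(m) = -2^m − 2·6^m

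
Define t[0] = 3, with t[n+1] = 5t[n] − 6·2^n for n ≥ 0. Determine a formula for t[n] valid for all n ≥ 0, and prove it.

Claim: t[n] = 5^n + 2·2^n.

Base case: t[0] = 3, and 5^0 + 2·2^0 = 1 + 2 = 3.
Assume t[r] = 5^r + 2·2^r for some r ≥ 0.
Then t[r+1] = 5t[r] − 6·2^r = 5·(5^r + 2·2^r) − 6·2^r = 5^{r+1} + 10·2^r − 6·2^r = 5^{r+1} + 4·2^r = 5^{r+1} + 2·2^{r+1}.
So the formula holds for r+1, and by induction t[n] = 5^n + 2·2^n for all n ≥ 0.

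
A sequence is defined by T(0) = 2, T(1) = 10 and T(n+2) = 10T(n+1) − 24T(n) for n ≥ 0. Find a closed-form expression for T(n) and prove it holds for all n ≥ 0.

Claim: T(n) = 6^n + 4^n.

Base cases: T(0) = 2 and 6^0 + 4^0 = 2; T(1) = 10 and 6^1 + 4^1 = 10.
Assume T(j) = 6^j + 4^j for all 0 ≤ j ≤ r, where r ≥ 1.
Then T(r+1) = 10T(r) − 24T(r−1) = 10·(6^r + 4^r) − 24·(6^{r−1} + 4^{r−1}) = (10·6 − 24)6^{r−1} + (10·4 − 24)4^{r−1} = 36·6^{r−1} + 16·4^{r−1} = 6^{r+1} + 4^{r+1}.
By strong induction, T(n) = 6^n + 4^n for all n ≥ 0.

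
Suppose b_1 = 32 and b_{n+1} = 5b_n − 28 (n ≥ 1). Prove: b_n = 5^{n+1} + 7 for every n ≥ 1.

Base case: b_1 = 32, and 5^{1+1} + 7 = 25 + 7 = 32.
Assume b_m = 5^{m+1} + 7 for some m ≥ 1.
Then b_{m+1} = 5b_m − 28 = 5·(5^{m+1} + 7) − 28 = 5^{m+2} + 35 − 28 = 5^{m+2} + 7.
So the formula holds for m+1, and by induction b_n = 5^{n+1} + 7 for all n ≥ 1.

b_n = 5^{n+1} + 7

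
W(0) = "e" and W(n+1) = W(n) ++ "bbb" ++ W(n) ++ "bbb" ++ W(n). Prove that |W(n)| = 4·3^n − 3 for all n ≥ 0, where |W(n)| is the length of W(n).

Base case: |W(0)| = 1, and 4·3^0 − 3 = 1.
Assume |W(r)| = 4·3^r − 3.
Then |W(r+1)| = 3|W(r)| + 6 = 3(4·3^r − 3) + 6 = 4·3^{r+1} − 9 + 6 = 4·3^{r+1} − 3.
So the formula holds for r+1, and by induction |W(n)| = 4·3^n − 3 for all n ≥ 0.

|W(n)| = 4·3^n − 3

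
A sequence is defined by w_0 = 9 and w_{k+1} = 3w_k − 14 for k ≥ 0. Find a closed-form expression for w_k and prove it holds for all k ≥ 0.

Claim: w_k = 2·3^k + 7.

Base case: w_0 = 9, and 2·3^0 + 7 = 2 + 7 = 9.
Assume w_r = 2·3^r + 7 for some r ≥ 0.
Then w_{r+1} = 3w_r − 14 = 3·(2·3^r + 7) − 14 = 6·3^r + 21 − 14 = 2·3^{r+1} + 7.
Hence w_k = 2·3^k + 7 for every k ≥ 0, by induction.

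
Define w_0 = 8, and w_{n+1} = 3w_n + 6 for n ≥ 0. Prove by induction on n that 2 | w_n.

Base case: w_0 = 8 = 2·4, so 2 | w_0.
Assume 2 | w_r, so w_r = 2t for some integer t.
Then w_{r+1} = 3w_r + 6 = 3·(2t) + 6 = 2(3t + 3), so 2 | w_{r+1}.
So the property holds for r+1, and by induction 2 | w_n for all n ≥ 0.

2 | w_n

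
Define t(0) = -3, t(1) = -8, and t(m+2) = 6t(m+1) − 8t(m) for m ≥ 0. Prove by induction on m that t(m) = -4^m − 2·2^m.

Base cases: t(0) = -3 and -4^0 − 2·2^0 = -3; t(1) = -8 and -4^1 − 2·2^1 = -8.
Assume t(j) = -4^j − 2·2^j for all 0 ≤ j ≤ r, where r ≥ 1.
Then t(r+1) = 6t(r) − 8t(r−1) = 6·(-4^r − 2·2^r) − 8·(-4^{r−1} − 2·2^{r−1}) = -(6·4 − 8)4^{r−1} − 2·(6·2 − 8)2^{r−1} = -16·4^{r−1} − 8·2^{r−1} = -4^{r+1} − 2·2^{r+1}.
So the formula holds for r+1, and by strong induction t(m) = -4^m − 2·2^m for all m ≥ 0.

t(m) = -4^m − 2·2^m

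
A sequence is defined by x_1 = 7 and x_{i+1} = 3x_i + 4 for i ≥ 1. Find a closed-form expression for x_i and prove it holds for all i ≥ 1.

Claim: x_i = 3^{i+1} − 2.

Base case: x_1 = 7, and 3^{1+1} − 2 = 9 − 2 = 7.
Assume x_j = 3^{j+1} − 2 for some j ≥ 1.
Then x_{j+1} = 3x_j + 4 = 3·(3^{j+1} − 2) + 4 = 3^{j+2} − 6 + 4 = 3^{j+2} − 2.
By induction, x_i = 3^{i+1} − 2 for all i ≥ 1.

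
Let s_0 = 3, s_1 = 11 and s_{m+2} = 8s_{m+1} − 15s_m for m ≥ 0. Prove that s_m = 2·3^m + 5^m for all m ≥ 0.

Base cases: s_0 = 3 and 2·3^0 + 5^0 = 3; s_1 = 11 and 2·3^1 + 5^1 = 11.
Assume s_i = 2·3^i + 5^i for all 0 ≤ i ≤ j, where j ≥ 1.
Then s_{j+1} = 8s_j − 15s_{j−1} = 8·(2·3^j + 5^j) − 15·(2·3^{j−1} + 5^{j−1}) = 2·(8·3 − 15)3^{j−1} + (8·5 − 15)5^{j−1} = 18·3^{j−1} + 25·5^{j−1} = 2·3^{j+1} + 5^{j+1}.
By strong induction, s_m = 2·3^m + 5^m for all m ≥ 0.

s_m = 2·3^m + 5^m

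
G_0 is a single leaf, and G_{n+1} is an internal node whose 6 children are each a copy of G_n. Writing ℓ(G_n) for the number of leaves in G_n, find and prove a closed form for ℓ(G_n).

Claim: ℓ(G_n) = 6^n.

Base case: ℓ(G_0) = 1, and 6^0 = 1.
Assume ℓ(G_k) = 6^k.
Then ℓ(G_{k+1}) = 6·ℓ(G_k) = 6·6^k = 6^{k+1}.
So the formula holds for k+1, and by induction ℓ(G_n) = 6^n for all n ≥ 0.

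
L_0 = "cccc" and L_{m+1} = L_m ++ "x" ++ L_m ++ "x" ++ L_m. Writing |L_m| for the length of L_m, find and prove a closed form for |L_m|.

Claim: |L_m| = 5·3^m − 1.

Base case: |L_0| = 4, and 5·3^0 − 1 = 4.
Assume |L_r| = 5·3^r − 1.
Then |L_{r+1}| = 3|L_r| + 2 = 3(5·3^r − 1) + 2 = 5·3^{r+1} − 3 + 2 = 5·3^{r+1} − 1.
This completes the inductive step, so |L_m| = 5·3^m − 1 for all m ≥ 0.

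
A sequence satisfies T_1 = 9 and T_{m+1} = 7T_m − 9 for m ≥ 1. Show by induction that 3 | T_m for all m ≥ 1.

Base case: T_1 = 9 = 3·3, so 3 | T_1.
Assume 3 | T_r, so T_r = 3t for some integer t.
Then T_{r+1} = 7T_r − 9 = 7·(3t) − 9 = 3(7t − 3), so 3 | T_{r+1}.
By induction, 3 | T_m for all m ≥ 1.

3 | T_m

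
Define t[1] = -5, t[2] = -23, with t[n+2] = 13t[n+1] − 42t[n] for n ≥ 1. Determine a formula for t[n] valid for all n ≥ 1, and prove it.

Claim: t[n] = 7^n − 2·6^n.

Base cases: t[1] = -5 and 7^1 − 2·6^1 = -5; t[2] = -23 and 7^2 − 2·6^2 = -23.
Assume t[j] = 7^j − 2·6^j for all 1 ≤ j ≤ r, where r ≥ 2.
Then t[r+1] = 13t[r] − 42t[r−1] = 13·(7^r − 2·6^r) − 42·(7^{r−1} − 2·6^{r−1}) = (13·7 − 42)7^{r−1} − 2·(13·6 − 42)6^{r−1} = 49·7^{r−1} − 72·6^{r−1} = 7^{r+1} − 2·6^{r+1}.
This completes the inductive step, so t[n] = 7^n − 2·6^n for all n ≥ 1.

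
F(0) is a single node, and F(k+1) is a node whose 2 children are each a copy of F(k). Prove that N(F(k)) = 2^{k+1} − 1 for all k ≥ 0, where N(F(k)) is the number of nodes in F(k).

Base case: N(F(0)) = 1, and 2^{0+1} − 1 = 1.
Assume N(F(m)) = 2^{m+1} − 1.
Then N(F(m+1)) = 1 + 2N(F(m)) = 1 + 2(2^{m+1} − 1) = 2^{m+2} − 2 + 1 = 2^{m+2} − 1.
So the formula holds for m+1, and by induction N(F(k)) = 2^{k+1} − 1 for all k ≥ 0.

N(F(k)) = 2^{k+1} − 1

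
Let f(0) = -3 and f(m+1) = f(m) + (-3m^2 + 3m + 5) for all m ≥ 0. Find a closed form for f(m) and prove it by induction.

Claim: f(m) = -m^3 + 3m^2 + 3m − 3.

Base case: f(0) = -3, and -0^3 + 3·0^2 + 3·0 − 3 = -3.
Assume f(r) = -r^3 + 3r^2 + 3r − 3.
Then f(r+1) = f(r) + (-3r^2 + 3r + 5) = (-r^3 + 3r^2 + 3r − 3) + (-3r^2 + 3r + 5) = -r^3 + 6r + 2,
and -(r+1)^3 + 3·(r+1)^2 + 3·(r+1) − 3 = -r^3 + 6r + 2.
By induction, f(m) = -m^3 + 3m^2 + 3m − 3 for all m ≥ 0.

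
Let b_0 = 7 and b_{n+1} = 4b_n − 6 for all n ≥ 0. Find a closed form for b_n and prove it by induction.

Claim: b_n = 5·4^n + 2.

Base case: b_0 = 7, and 5·4^0 + 2 = 5 + 2 = 7.
Assume b_k = 5·4^k + 2 for some k ≥ 0.
Then b_{k+1} = 4b_k − 6 = 4·(5·4^k + 2) − 6 = 20·4^k + 8 − 6 = 5·4^{k+1} + 2.
So the formula holds for k+1, and by induction b_n = 5·4^n + 2 for all n ≥ 0.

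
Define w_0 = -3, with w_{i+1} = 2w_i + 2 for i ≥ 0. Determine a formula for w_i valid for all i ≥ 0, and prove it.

Claim: w_i = -2^i − 2.

Base case: w_0 = -3, and -2^0 − 2 = -1 − 2 = -3.
Assume w_j = -2^j − 2 for some j ≥ 0.
Then w_{j+1} = 2w_j + 2 = 2·(-2^j − 2) + 2 = -2^{j+1} − 4 + 2 = -2^{j+1} − 2.
By induction, w_i = -2^i − 2 for all i ≥ 0.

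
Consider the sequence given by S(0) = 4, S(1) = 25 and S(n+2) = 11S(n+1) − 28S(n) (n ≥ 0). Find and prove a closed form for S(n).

Claim: S(n) = 3·7^n + 4^n.

Base cases: S(0) = 4 and 3·7^0 + 4^0 = 4; S(1) = 25 and 3·7^1 + 4^1 = 25.
Assume S(j) = 3·7^j + 4^j for all 0 ≤ j ≤ r, where r ≥ 1.
Then S(r+1) = 11S(r) − 28S(r−1) = 11·(3·7^r + 4^r) − 28·(3·7^{r−1} + 4^{r−1}) = 3·(11·7 − 28)7^{r−1} + (11·4 − 28)4^{r−1} = 147·7^{r−1} + 16·4^{r−1} = 3·7^{r+1} + 4^{r+1}.
Hence S(n) = 3·7^n + 4^n for every n ≥ 0, by strong induction.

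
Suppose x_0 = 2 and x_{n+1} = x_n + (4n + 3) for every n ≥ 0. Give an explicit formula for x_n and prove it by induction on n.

Claim: x_n = 2n^2 + n + 2.

Base case: x_0 = 2, and 2·0^2 + 0 + 2 = 2.
Assume x_k = 2k^2 + k + 2.
Then x_{k+1} = x_k + (4k + 3) = (2k^2 + k + 2) + (4k + 3) = 2k^2 + 5k + 5,
and 2·(k+1)^2 + (k+1) + 2 = 2k^2 + 5k + 5.
Hence x_n = 2n^2 + n + 2 for every n ≥ 0, by induction.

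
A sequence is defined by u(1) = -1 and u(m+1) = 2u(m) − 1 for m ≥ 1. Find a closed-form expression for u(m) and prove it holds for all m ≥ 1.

Claim: u(m) = -2^m + 1.

Base case: u(1) = -1, and -2^1 + 1 = -2 + 1 = -1.
Assume u(r) = -2^r + 1 for some r ≥ 1.
Then u(r+1) = 2u(r) − 1 = 2·(-2^r + 1) − 1 = -2^{r+1} + 2 − 1 = -2^{r+1} + 1.
Hence u(m) = -2^m + 1 for every m ≥ 1, by induction.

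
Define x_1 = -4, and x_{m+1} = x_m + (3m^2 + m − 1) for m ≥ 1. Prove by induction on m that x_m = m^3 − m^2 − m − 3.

Base case: x_1 = -4, and 1^3 − 1^2 − 1 − 3 = -4.
Assume x_j = j^3 − j^2 − j − 3.
Then x_{j+1} = x_j + (3j^2 + j − 1) = (j^3 − j^2 − j − 3) + (3j^2 + j − 1) = j^3 + 2j^2 − 4,
and (j+1)^3 − (j+1)^2 − (j+1) − 3 = j^3 + 2j^2 − 4.
By induction, x_m = m^3 − m^2 − m − 3 for all m ≥ 1.

x_m = m^3 − m^2 − m − 3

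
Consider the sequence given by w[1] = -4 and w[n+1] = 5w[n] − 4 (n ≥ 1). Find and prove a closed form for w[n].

Claim: w[n] = -5^n + 1.

Base case: w[1] = -4, and -5^1 + 1 = -5 + 1 = -4.
Assume w[r] = -5^r + 1 for some r ≥ 1.
Then w[r+1] = 5w[r] − 4 = 5·(-5^r + 1) − 4 = -5^{r+1} + 5 − 4 = -5^{r+1} + 1.
So the formula holds for r+1, and by induction w[n] = -5^n + 1 for all n ≥ 1.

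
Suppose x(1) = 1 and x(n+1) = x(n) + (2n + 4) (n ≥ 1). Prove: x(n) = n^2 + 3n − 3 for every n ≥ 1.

Base case: x(1) = 1, and 1^2 + 3·1 − 3 = 1.
Assume x(r) = r^2 + 3r − 3.
Then x(r+1) = x(r) + (2r + 4) = (r^2 + 3r − 3) + (2r + 4) = r^2 + 5r + 1,
and (r+1)^2 + 3·(r+1) − 3 = r^2 + 5r + 1.
This completes the inductive step, so x(n) = n^2 + 3n − 3 for all n ≥ 1.

x(n) = n^2 + 3n − 3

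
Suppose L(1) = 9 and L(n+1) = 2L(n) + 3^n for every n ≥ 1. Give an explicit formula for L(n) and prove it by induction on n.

Claim: L(n) = 3·2^n + 3^n.

Base case: L(1) = 9, and 3·2^1 + 3^1 = 6 + 3 = 9.
Assume L(j) = 3·2^j + 3^j for some j ≥ 1.
Then L(j+1) = 2L(j) + 3^j = 2·(3·2^j + 3^j) + 3^j = 3·2^{j+1} + 2·3^j + 3^j = 3·2^{j+1} + 3·3^j = 3·2^{j+1} + 3^{j+1}.
Hence L(n) = 3·2^n + 3^n for every n ≥ 1, by induction.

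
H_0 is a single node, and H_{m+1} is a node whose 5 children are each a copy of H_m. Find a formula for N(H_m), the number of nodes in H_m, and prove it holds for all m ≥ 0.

Claim: N(H_m) = (5^{m+1} − 1)/4.

Base case: N(H_0) = 1, and (5^{0+1} − 1)/4 = 1.
Assume N(H_j) = (5^{j+1} − 1)/4.
Then N(H_{j+1}) = 1 + 5N(H_j) = 1 + 5·(5^{j+1} − 1)/4 = 1 + (5^{j+2} − 5)/4 = (4 + 5^{j+2} − 5)/4 = (5^{j+2} − 1)/4.
This completes the inductive step, so N(H_m) = (5^{m+1} − 1)/4 for all m ≥ 0.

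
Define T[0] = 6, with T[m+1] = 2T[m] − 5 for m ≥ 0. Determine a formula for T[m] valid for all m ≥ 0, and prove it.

Claim: T[m] = 2^m + 5.

Base case: T[0] = 6, and 2^0 + 5 = 1 + 5 = 6.
Assume T[k] = 2^k + 5 for some k ≥ 0.
Then T[k+1] = 2T[k] − 5 = 2·(2^k + 5) − 5 = 2^{k+1} + 10 − 5 = 2^{k+1} + 5.
This completes the inductive step, so T[m] = 2^m + 5 for all m ≥ 0.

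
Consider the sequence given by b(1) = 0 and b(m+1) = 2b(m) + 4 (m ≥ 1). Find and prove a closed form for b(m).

Claim: b(m) = 2^{m+1} − 4.

Base case: b(1) = 0, and 2^{1+1} − 4 = 4 − 4 = 0.
Assume b(j) = 2^{j+1} − 4 for some j ≥ 1.
Then b(j+1) = 2b(j) + 4 = 2·(2^{j+1} − 4) + 4 = 2^{j+2} − 8 + 4 = 2^{j+2} − 4.
This completes the inductive step, so b(m) = 2^{m+1} − 4 for all m ≥ 1.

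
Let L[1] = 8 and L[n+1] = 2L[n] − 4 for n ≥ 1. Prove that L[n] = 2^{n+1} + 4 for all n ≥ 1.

Base case: L[1] = 8, and 2^{1+1} + 4 = 4 + 4 = 8.
Assume L[j] = 2^{j+1} + 4 for some j ≥ 1.
Then L[j+1] = 2L[j] − 4 = 2·(2^{j+1} + 4) − 4 = 2^{j+2} + 8 − 4 = 2^{j+2} + 4.
This completes the inductive step, so L[n] = 2^{n+1} + 4 for all n ≥ 1.

L[n] = 2^{n+1} + 4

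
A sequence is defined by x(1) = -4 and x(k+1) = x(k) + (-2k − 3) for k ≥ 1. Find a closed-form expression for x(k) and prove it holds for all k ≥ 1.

Claim: x(k) = -k^2 − 2k − 1.

Base case: x(1) = -4, and -1^2 − 2·1 − 1 = -4.
Assume x(m) = -m^2 − 2m − 1.
Then x(m+1) = x(m) + (-2m − 3) = (-m^2 − 2m − 1) + (-2m − 3) = -m^2 − 4m − 4,
and -(m+1)^2 − 2·(m+1) − 1 = -m^2 − 4m − 4.
By induction, x(k) = -k^2 − 2k − 1 for all k ≥ 1.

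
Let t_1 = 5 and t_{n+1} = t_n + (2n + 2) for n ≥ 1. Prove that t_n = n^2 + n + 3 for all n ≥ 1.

Base case: t_1 = 5, and 1^2 + 1 + 3 = 5.
Assume t_m = m^2 + m + 3.
Then t_{m+1} = t_m + (2m + 2) = (m^2 + m + 3) + (2m + 2) = m^2 + 3m + 5,
and (m+1)^2 + (m+1) + 3 = m^2 + 3m + 5.
Hence t_n = n^2 + n + 3 for every n ≥ 1, by induction.

t_n = n^2 + n + 3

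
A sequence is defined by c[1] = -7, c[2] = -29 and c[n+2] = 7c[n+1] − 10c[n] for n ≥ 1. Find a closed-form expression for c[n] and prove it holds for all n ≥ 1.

Claim: c[n] = -2^n − 5^n.

Base cases: c[1] = -7 and -2^1 − 5^1 = -7; c[2] = -29 and -2^2 − 5^2 = -29.
Assume c[i] = -2^i − 5^i for all 1 ≤ i ≤ j, where j ≥ 2.
Then c[j+1] = 7c[j] − 10c[j−1] = 7·(-2^j − 5^j) − 10·(-2^{j−1} − 5^{j−1}) = -(7·2 − 10)2^{j−1} − (7·5 − 10)5^{j−1} = -4·2^{j−1} − 25·5^{j−1} = -2^{j+1} − 5^{j+1}.
So the formula holds for j+1, and by strong induction c[n] = -2^n − 5^n for all n ≥ 1.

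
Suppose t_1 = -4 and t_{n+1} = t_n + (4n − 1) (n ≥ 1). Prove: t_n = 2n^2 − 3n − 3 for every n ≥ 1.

Base case: t_1 = -4, and 2·1^2 − 3·1 − 3 = -4.
Assume t_r = 2r^2 − 3r − 3.
Then t_{r+1} = t_r + (4r − 1) = (2r^2 − 3r − 3) + (4r − 1) = 2r^2 + r − 4,
and 2·(r+1)^2 − 3·(r+1) − 3 = 2r^2 + r − 4.
This completes the inductive step, so t_n = 2n^2 − 3n − 3 for all n ≥ 1.

t_n = 2n^2 − 3n − 3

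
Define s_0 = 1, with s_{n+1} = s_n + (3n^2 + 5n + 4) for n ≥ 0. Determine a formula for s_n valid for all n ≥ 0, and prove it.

Claim: s_n = n^3 + n^2 + 2n + 1.

Base case: s_0 = 1, and 0^3 + 0^2 + 2·0 + 1 = 1.
Assume s_m = m^3 + m^2 + 2m + 1.
Then s_{m+1} = s_m + (3m^2 + 5m + 4) = (m^3 + m^2 + 2m + 1) + (3m^2 + 5m + 4) = m^3 + 4m^2 + 7m + 5,
and (m+1)^3 + (m+1)^2 + 2·(m+1) + 1 = m^3 + 4m^2 + 7m + 5.
Hence s_n = n^3 + n^2 + 2n + 1 for every n ≥ 0, by induction.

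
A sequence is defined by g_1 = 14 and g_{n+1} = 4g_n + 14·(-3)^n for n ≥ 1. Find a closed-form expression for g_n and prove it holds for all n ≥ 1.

Claim: g_n = 2·4^n − 2·(-3)^n.

Base case: g_1 = 14, and 2·4^1 − 2·(-3)^1 = 8 + 6 = 14.
Assume g_k = 2·4^k − 2·(-3)^k for some k ≥ 1.
Then g_{k+1} = 4g_k + 14·(-3)^k = 4·(2·4^k − 2·(-3)^k) + 14·(-3)^k = 2·4^{k+1} − 8·(-3)^k + 14·(-3)^k = 2·4^{k+1} + 6·(-3)^k = 2·4^{k+1} − 2·(-3)^{k+1}.
By induction, g_n = 2·4^n − 2·(-3)^n for all n ≥ 1.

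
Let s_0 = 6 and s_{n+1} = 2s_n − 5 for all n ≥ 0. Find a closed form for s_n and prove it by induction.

Claim: s_n = 2^n + 5.

Base case: s_0 = 6, and 2^0 + 5 = 1 + 5 = 6.
Assume s_k = 2^k + 5 for some k ≥ 0.
Then s_{k+1} = 2s_k − 5 = 2·(2^k + 5) − 5 = 2^{k+1} + 10 − 5 = 2^{k+1} + 5.
This completes the inductive step, so s_n = 2^n + 5 for all n ≥ 0.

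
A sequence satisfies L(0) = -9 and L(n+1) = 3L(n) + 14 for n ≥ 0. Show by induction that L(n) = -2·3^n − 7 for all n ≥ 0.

Base case: L(0) = -9, and -2·3^0 − 7 = -2 − 7 = -9.
Assume L(m) = -2·3^m − 7 for some m ≥ 0.
Then L(m+1) = 3L(m) + 14 = 3·(-2·3^m − 7) + 14 = -6·3^m − 21 + 14 = -2·3^{m+1} − 7.
By induction, L(n) = -2·3^n − 7 for all n ≥ 0.

L(n) = -2·3^n − 7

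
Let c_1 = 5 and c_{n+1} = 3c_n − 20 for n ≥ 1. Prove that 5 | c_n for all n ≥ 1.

Base case: c_1 = 5 = 5·1, so 5 | c_1.
Assume 5 | c_m, so c_m = 5t for some integer t.
Then c_{m+1} = 3c_m − 20 = 3·(5t) − 20 = 5(3t − 4), so 5 | c_{m+1}.
This completes the inductive step, so 5 | c_n for all n ≥ 1.

5 | c_n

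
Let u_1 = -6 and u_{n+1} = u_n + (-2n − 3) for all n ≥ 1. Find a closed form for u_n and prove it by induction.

Claim: u_n = -n^2 − 2n − 3.

Base case: u_1 = -6, and -1^2 − 2·1 − 3 = -6.
Assume u_m = -m^2 − 2m − 3.
Then u_{m+1} = u_m + (-2m − 3) = (-m^2 − 2m − 3) + (-2m − 3) = -m^2 − 4m − 6,
and -(m+1)^2 − 2·(m+1) − 3 = -m^2 − 4m − 6.
This completes the inductive step, so u_n = -n^2 − 2n − 3 for all n ≥ 1.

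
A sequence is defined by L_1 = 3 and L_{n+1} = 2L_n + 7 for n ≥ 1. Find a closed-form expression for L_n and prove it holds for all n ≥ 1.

Claim: L_n = 5·2^n − 7.

Base case: L_1 = 3, and 5·2^1 − 7 = 10 − 7 = 3.
Assume L_k = 5·2^k − 7 for some k ≥ 1.
Then L_{k+1} = 2L_k + 7 = 2·(5·2^k − 7) + 7 = 10·2^k − 14 + 7 = 5·2^{k+1} − 7.
So the formula holds for k+1, and by induction L_n = 5·2^n − 7 for all n ≥ 1.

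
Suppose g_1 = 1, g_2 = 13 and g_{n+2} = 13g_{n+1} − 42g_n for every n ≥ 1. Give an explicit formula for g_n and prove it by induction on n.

Claim: g_n = 7^n − 6^n.

Base cases: g_1 = 1 and 7^1 − 6^1 = 1; g_2 = 13 and 7^2 − 6^2 = 13.
Assume g_i = 7^i − 6^i for all 1 ≤ i ≤ j, where j ≥ 2.
Then g_{j+1} = 13g_j − 42g_{j−1} = 13·(7^j − 6^j) − 42·(7^{j−1} − 6^{j−1}) = (13·7 − 42)7^{j−1} − (13·6 − 42)6^{j−1} = 49·7^{j−1} − 36·6^{j−1} = 7^{j+1} − 6^{j+1}.
By strong induction, g_n = 7^n − 6^n for all n ≥ 1.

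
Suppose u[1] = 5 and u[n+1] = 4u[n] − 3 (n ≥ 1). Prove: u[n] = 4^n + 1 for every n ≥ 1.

Base case: u[1] = 5, and 4^1 + 1 = 4 + 1 = 5.
Assume u[m] = 4^m + 1 for some m ≥ 1.
Then u[m+1] = 4u[m] − 3 = 4·(4^m + 1) − 3 = 4^{m+1} + 4 − 3 = 4^{m+1} + 1.
So the formula holds for m+1, and by induction u[n] = 4^n + 1 for all n ≥ 1.

u[n] = 4^n + 1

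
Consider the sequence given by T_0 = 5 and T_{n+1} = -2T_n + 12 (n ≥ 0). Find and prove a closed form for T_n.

Claim: T_n = (-2)^n + 4.

Base case: T_0 = 5, and (-2)^0 + 4 = 1 + 4 = 5.
Assume T_r = (-2)^r + 4 for some r ≥ 0.
Then T_{r+1} = -2T_r + 12 = -2·((-2)^r + 4) + 12 = -2·(-2)^r − 8 + 12 = (-2)^{r+1} + 4.
Hence T_n = (-2)^n + 4 for every n ≥ 0, by induction.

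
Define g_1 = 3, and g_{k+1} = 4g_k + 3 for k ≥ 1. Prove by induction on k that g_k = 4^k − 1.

Base case: g_1 = 3, and 4^1 − 1 = 4 − 1 = 3.
Assume g_m = 4^m − 1 for some m ≥ 1.
Then g_{m+1} = 4g_m + 3 = 4·(4^m − 1) + 3 = 4^{m+1} − 4 + 3 = 4^{m+1} − 1.
This completes the inductive step, so g_k = 4^k − 1 for all k ≥ 1.

g_k = 4^k − 1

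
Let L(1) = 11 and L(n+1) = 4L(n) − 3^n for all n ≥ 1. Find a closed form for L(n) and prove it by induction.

Claim: L(n) = 2·4^n + 3^n.

Base case: L(1) = 11, and 2·4^1 + 3^1 = 8 + 3 = 11.
Assume L(r) = 2·4^r + 3^r for some r ≥ 1.
Then L(r+1) = 4L(r) − 3^r = 4·(2·4^r + 3^r) − 3^r = 2·4^{r+1} + 4·3^r − 3^r = 2·4^{r+1} + 3·3^r = 2·4^{r+1} + 3^{r+1}.
This completes the inductive step, so L(n) = 2·4^n + 3^n for all n ≥ 1.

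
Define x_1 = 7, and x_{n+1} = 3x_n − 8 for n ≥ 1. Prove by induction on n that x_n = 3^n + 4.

Base case: x_1 = 7, and 3^1 + 4 = 3 + 4 = 7.
Assume x_j = 3^j + 4 for some j ≥ 1.
Then x_{j+1} = 3x_j − 8 = 3·(3^j + 4) − 8 = 3^{j+1} + 12 − 8 = 3^{j+1} + 4.
This completes the inductive step, so x_n = 3^n + 4 for all n ≥ 1.

x_n = 3^n + 4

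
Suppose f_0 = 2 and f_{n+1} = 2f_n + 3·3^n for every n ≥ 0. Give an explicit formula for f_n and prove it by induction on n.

Claim: f_n = -2^n + 3·3^n.

Base case: f_0 = 2, and -2^0 + 3·3^0 = -1 + 3 = 2.
Assume f_m = -2^m + 3·3^m for some m ≥ 0.
Then f_{m+1} = 2f_m + 3·3^m = 2·(-2^m + 3·3^m) + 3·3^m = -2^{m+1} + 6·3^m + 3·3^m = -2^{m+1} + 9·3^m = -2^{m+1} + 3·3^{m+1}.
Hence f_n = -2^n + 3·3^n for every n ≥ 0, by induction.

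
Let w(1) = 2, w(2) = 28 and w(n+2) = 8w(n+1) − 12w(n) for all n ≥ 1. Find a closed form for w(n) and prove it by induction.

Claim: w(n) = 6^n − 2·2^n.

Base cases: w(1) = 2 and 6^1 − 2·2^1 = 2; w(2) = 28 and 6^2 − 2·2^2 = 28.
Assume w(j) = 6^j − 2·2^j for all 1 ≤ j ≤ r, where r ≥ 2.
Then w(r+1) = 8w(r) − 12w(r−1) = 8·(6^r − 2·2^r) − 12·(6^{r−1} − 2·2^{r−1}) = (8·6 − 12)6^{r−1} − 2·(8·2 − 12)2^{r−1} = 36·6^{r−1} − 8·2^{r−1} = 6^{r+1} − 2·2^{r+1}.
So the formula holds for r+1, and by strong induction w(n) = 6^n − 2·2^n for all n ≥ 1.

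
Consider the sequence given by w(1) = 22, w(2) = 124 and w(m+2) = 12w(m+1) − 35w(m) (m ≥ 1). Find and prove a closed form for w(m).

Claim: w(m) = 3·5^m + 7^m.

Base cases: w(1) = 22 and 3·5^1 + 7^1 = 22; w(2) = 124 and 3·5^2 + 7^2 = 124.
Assume w(j) = 3·5^j + 7^j for all 1 ≤ j ≤ k, where k ≥ 2.
Then w(k+1) = 12w(k) − 35w(k−1) = 12·(3·5^k + 7^k) − 35·(3·5^{k−1} + 7^{k−1}) = 3·(12·5 − 35)5^{k−1} + (12·7 − 35)7^{k−1} = 75·5^{k−1} + 49·7^{k−1} = 3·5^{k+1} + 7^{k+1}.
This completes the inductive step, so w(m) = 3·5^m + 7^m for all m ≥ 1.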